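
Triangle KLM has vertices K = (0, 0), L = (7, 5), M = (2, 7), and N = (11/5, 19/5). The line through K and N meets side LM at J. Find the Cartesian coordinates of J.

(11/3, 19/3)

Barycentric coordinates of N with respect to KLM: (2/5, 1/5, 2/5).
On side LM the K-coordinate is zero; dropping N's K-weight 2/5 and renormalizing the remaining 1/5 : 2/5 gives weights 1/3, 2/3 on L, M.
J = (1/3)·(7, 5) + (2/3)·(2, 7) = (11/3, 19/3).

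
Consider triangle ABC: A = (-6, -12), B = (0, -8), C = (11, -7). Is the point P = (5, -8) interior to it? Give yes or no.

yes

Barycentric coordinates of P: (5/38, 13/38, 10/19).
The three coordinates are positive, positive, positive; a point is interior exactly when all three are positive.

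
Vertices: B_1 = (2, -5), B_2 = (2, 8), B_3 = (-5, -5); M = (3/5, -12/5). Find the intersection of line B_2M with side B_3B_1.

Barycentric coordinates of M with respect to B_1B_2B_3: (3/5, 1/5, 1/5).
On side B_3B_1 the B_2-coordinate is zero; dropping M's B_2-weight 1/5 and renormalizing the remaining 1/5 : 3/5 gives weights 1/4, 3/4 on B_3, B_1.
N = (1/4)·(-5, -5) + (3/4)·(2, -5) = (1/4, -5).

(1/4, -5)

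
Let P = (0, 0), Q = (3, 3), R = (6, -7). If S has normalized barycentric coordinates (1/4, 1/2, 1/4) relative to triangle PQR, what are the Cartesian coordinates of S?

(3, -1/4)

S = (1/4)·P + (1/2)·Q + (1/4)·R.
x-coordinate: (1/4)·0 + (1/2)·3 + (1/4)·6 = 3.
y-coordinate: (1/4)·0 + (1/2)·3 + (1/4)·(-7) = -1/4.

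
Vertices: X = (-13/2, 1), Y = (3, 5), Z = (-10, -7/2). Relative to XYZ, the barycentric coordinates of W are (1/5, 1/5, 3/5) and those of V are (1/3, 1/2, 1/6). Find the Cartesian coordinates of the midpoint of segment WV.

Barycentric coordinates of the midpoint are the average: (4/15, 7/20, 23/60).
Converting: (4/15)·X + (7/20)·Y + (23/60)·Z = (-271/60, 27/40).

(-271/60, 27/40)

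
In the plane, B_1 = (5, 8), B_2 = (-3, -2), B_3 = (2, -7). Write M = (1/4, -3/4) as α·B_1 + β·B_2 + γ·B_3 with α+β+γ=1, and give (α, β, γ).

Signed area of the reference triangle: [B_1B_2B_3] = ½·(5·(-2−(-7)) + (-3)·(-7−8) + 2·(8−(-2))) = ½·(25 + 45 + 20) = 45.
[MB_2B_3] = ½·((1/4)·(-2−(-7)) + (-3)·(-7−(-3/4)) + 2·(-3/4−(-2))) = ½·(5/4 + 75/4 + 5/2) = 45/4, so the B_1-coordinate is (45/4)/45 = 1/4.
[B_1MB_3] = ½·(5·(-3/4−(-7)) + (1/4)·(-7−8) + 2·(8−(-3/4))) = ½·(125/4 − 15/4 + 35/2) = 45/2, so the B_2-coordinate is 1/2.
[B_1B_2M] = ½·(5·(-2−(-3/4)) + (-3)·(-3/4−8) + (1/4)·(8−(-2))) = ½·(-25/4 + 105/4 + 5/2) = 45/4, so the B_3-coordinate is 1/4.
Check: 1/4 + 1/2 + 1/4 = 1.

(1/4, 1/2, 1/4)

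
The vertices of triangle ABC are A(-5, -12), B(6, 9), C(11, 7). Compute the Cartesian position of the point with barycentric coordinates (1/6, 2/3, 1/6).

P = (1/6)·A + (2/3)·B + (1/6)·C.
x-coordinate: (1/6)·(-5) + (2/3)·6 + (1/6)·11 = 5.
y-coordinate: (1/6)·(-12) + (2/3)·9 + (1/6)·7 = 31/6.

(5, 31/6)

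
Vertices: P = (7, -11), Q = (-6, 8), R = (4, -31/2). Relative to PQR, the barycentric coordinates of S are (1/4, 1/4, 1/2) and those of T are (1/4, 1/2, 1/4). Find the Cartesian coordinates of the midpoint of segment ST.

(1, -89/16)

Barycentric coordinates of the midpoint are the average: (1/4, 3/8, 3/8).
Converting: (1/4)·P + (3/8)·Q + (3/8)·R = (1, -89/16).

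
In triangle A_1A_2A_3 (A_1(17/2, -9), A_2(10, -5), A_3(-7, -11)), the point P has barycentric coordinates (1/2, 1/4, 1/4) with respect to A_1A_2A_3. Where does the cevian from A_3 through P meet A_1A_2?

Line A_3P meets A_1A_2 where the A_3-coordinate vanishes; zeroing P's A_3-weight and renormalizing leaves A_1, A_2-weights 1/2 : 1/4 → (2/3, 1/3).
So Q = (2/3)·A_1 + (1/3)·A_2 = (9, -23/3).

(9, -23/3)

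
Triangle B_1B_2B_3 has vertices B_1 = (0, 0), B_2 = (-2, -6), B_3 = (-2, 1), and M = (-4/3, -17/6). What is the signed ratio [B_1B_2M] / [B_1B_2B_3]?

1/6

[B_1B_2B_3] = ½·(0·(-6−1) + (-2)·(1−0) + (-2)·(0−(-6))) = ½·(0 − 2 − 12) = -7.
[B_1B_2M] = ½·(0·(-6−(-17/6)) + (-2)·(-17/6−0) + (-4/3)·(0−(-6))) = ½·(0 + 17/3 − 8) = -7/6, so the ratio is (-7/6)/(-7) = 1/6.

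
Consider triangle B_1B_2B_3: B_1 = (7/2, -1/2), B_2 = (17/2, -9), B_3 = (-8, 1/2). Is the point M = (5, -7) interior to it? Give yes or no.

Barycentric coordinates of M: (-1/371, 293/371, 79/371).
The three coordinates are negative, positive, positive; a point is interior exactly when all three are positive.

no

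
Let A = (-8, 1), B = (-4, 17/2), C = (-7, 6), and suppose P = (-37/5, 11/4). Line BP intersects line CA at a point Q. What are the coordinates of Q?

Barycentric coordinates of P with respect to ABC: (7/10, 1/10, 1/5).
On side CA the B-coordinate is zero; dropping P's B-weight 1/10 and renormalizing the remaining 1/5 : 7/10 gives weights 2/9, 7/9 on C, A.
Q = (2/9)·(-7, 6) + (7/9)·(-8, 1) = (-70/9, 19/9).

(-70/9, 19/9)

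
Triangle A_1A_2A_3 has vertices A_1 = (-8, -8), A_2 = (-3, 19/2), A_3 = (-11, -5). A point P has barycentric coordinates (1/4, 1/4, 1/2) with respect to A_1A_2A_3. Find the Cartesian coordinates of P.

(-33/4, -17/8)

P = (1/4)·A_1 + (1/4)·A_2 + (1/2)·A_3.
x-coordinate: (1/4)·(-8) + (1/4)·(-3) + (1/2)·(-11) = -33/4.
y-coordinate: (1/4)·(-8) + (1/4)·(19/2) + (1/2)·(-5) = -17/8.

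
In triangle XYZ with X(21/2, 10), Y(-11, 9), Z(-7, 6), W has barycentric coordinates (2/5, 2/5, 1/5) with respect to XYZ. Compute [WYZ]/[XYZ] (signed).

The signed ratio [WYZ]/[XYZ] equals the barycentric coordinate of W at vertex X, which is 2/5.

2/5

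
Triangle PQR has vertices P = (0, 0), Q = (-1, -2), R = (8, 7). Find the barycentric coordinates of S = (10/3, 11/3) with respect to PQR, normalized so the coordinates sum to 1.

Signed area of the reference triangle: [PQR] = ½·(0·(-2−7) + (-1)·(7−0) + 8·(0−(-2))) = ½·(0 − 7 + 16) = 9/2.
[SQR] = ½·((10/3)·(-2−7) + (-1)·(7−(11/3)) + 8·(11/3−(-2))) = ½·(-30 − 10/3 + 136/3) = 6, so the P-coordinate is 6/(9/2) = 4/3.
[PSR] = ½·(0·(11/3−7) + (10/3)·(7−0) + 8·(0−(11/3))) = ½·(0 + 70/3 − 88/3) = -3, so the Q-coordinate is -2/3.
[PQS] = ½·(0·(-2−(11/3)) + (-1)·(11/3−0) + (10/3)·(0−(-2))) = ½·(0 − 11/3 + 20/3) = 3/2, so the R-coordinate is 1/3.
Check: 4/3 − 2/3 + 1/3 = 1.

(4/3, -2/3, 1/3)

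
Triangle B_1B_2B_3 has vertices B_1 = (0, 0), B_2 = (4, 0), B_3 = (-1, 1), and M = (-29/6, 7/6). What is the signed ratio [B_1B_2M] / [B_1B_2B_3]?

[B_1B_2B_3] = ½·(0·(0−1) + 4·(1−0) + (-1)·(0−0)) = ½·(0 + 4 + 0) = 2.
[B_1B_2M] = ½·(0·(0−(7/6)) + 4·(7/6−0) + (-29/6)·(0−0)) = ½·(0 + 14/3 + 0) = 7/3, so the ratio is (7/3)/2 = 7/6.

7/6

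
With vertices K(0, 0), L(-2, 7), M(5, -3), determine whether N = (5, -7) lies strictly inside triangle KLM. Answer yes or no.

no

Barycentric coordinates of N: (28/29, -20/29, 21/29).
The three coordinates are positive, negative, positive; a point is interior exactly when all three are positive.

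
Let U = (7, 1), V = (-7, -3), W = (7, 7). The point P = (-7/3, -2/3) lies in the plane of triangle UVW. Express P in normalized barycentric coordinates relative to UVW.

Signed area of the reference triangle: [UVW] = ½·(7·(-3−7) + (-7)·(7−1) + 7·(1−(-3))) = ½·(-70 − 42 + 28) = -42.
[PVW] = ½·((-7/3)·(-3−7) + (-7)·(7−(-2/3)) + 7·(-2/3−(-3))) = ½·(70/3 − 161/3 + 49/3) = -7, so the U-coordinate is (-7)/(-42) = 1/6.
[UPW] = ½·(7·(-2/3−7) + (-7/3)·(7−1) + 7·(1−(-2/3))) = ½·(-161/3 − 14 + 35/3) = -28, so the V-coordinate is 2/3.
[UVP] = ½·(7·(-3−(-2/3)) + (-7)·(-2/3−1) + (-7/3)·(1−(-3))) = ½·(-49/3 + 35/3 − 28/3) = -7, so the W-coordinate is 1/6.
Check: 1/6 + 2/3 + 1/6 = 1.

(1/6, 2/3, 1/6)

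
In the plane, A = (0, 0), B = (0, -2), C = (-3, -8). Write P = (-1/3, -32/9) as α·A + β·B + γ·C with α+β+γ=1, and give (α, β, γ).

Signed area of the reference triangle: [ABC] = ½·(0·(-2−(-8)) + 0·(-8−0) + (-3)·(0−(-2))) = ½·(0 + 0 − 6) = -3.
[PBC] = ½·((-1/3)·(-2−(-8)) + 0·(-8−(-32/9)) + (-3)·(-32/9−(-2))) = ½·(-2 + 0 + 14/3) = 4/3, so the A-coordinate is (4/3)/(-3) = -4/9.
[APC] = ½·(0·(-32/9−(-8)) + (-1/3)·(-8−0) + (-3)·(0−(-32/9))) = ½·(0 + 8/3 − 32/3) = -4, so the B-coordinate is 4/3.
[ABP] = ½·(0·(-2−(-32/9)) + 0·(-32/9−0) + (-1/3)·(0−(-2))) = ½·(0 + 0 − 2/3) = -1/3, so the C-coordinate is 1/9.

(-4/9, 4/3, 1/9)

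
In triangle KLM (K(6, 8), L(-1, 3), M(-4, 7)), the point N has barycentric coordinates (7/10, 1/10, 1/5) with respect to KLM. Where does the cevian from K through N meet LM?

(-3, 17/3)

Line KN meets LM where the K-coordinate vanishes; zeroing N's K-weight and renormalizing leaves L, M-weights 1/10 : 1/5 → (1/3, 2/3).
So J = (1/3)·L + (2/3)·M = (-3, 17/3).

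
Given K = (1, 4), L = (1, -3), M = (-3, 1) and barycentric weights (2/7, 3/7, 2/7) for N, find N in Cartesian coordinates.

N = (2/7)·K + (3/7)·L + (2/7)·M.
x-coordinate: (2/7)·1 + (3/7)·1 + (2/7)·(-3) = -1/7.
y-coordinate: (2/7)·4 + (3/7)·(-3) + (2/7)·1 = 1/7.

(-1/7, 1/7)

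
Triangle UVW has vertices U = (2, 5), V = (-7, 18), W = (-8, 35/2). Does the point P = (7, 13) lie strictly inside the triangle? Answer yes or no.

Barycentric coordinates of P: (24/35, 57/7, -274/35).
The three coordinates are positive, positive, negative; a point is interior exactly when all three are positive.

no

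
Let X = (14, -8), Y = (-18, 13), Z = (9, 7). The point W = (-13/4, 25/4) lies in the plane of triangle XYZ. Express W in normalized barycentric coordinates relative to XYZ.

Signed area of the reference triangle: [XYZ] = ½·(14·(13−7) + (-18)·(7−(-8)) + 9·(-8−13)) = ½·(84 − 270 − 189) = -375/2.
[WYZ] = ½·((-13/4)·(13−7) + (-18)·(7−(25/4)) + 9·(25/4−13)) = ½·(-39/2 − 27/2 − 243/4) = -375/8, so the X-coordinate is (-375/8)/(-375/2) = 1/4.
[XWZ] = ½·(14·(25/4−7) + (-13/4)·(7−(-8)) + 9·(-8−(25/4))) = ½·(-21/2 − 195/4 − 513/4) = -375/4, so the Y-coordinate is 1/2.
[XYW] = ½·(14·(13−(25/4)) + (-18)·(25/4−(-8)) + (-13/4)·(-8−13)) = ½·(189/2 − 513/2 + 273/4) = -375/8, so the Z-coordinate is 1/4.
Check: 1/4 + 1/2 + 1/4 = 1.

(1/4, 1/2, 1/4)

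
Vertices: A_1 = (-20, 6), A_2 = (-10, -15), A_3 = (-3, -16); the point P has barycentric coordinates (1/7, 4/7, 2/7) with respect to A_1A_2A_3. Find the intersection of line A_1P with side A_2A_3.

Line A_1P meets A_2A_3 where the A_1-coordinate vanishes; zeroing P's A_1-weight and renormalizing leaves A_2, A_3-weights 4/7 : 2/7 → (2/3, 1/3).
So Q = (2/3)·A_2 + (1/3)·A_3 = (-23/3, -46/3).

(-23/3, -46/3)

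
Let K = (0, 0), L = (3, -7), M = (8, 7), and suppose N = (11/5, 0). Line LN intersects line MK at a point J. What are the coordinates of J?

(2, 7/4)

Barycentric coordinates of N with respect to KLM: (3/5, 1/5, 1/5).
On side MK the L-coordinate is zero; dropping N's L-weight 1/5 and renormalizing the remaining 1/5 : 3/5 gives weights 1/4, 3/4 on M, K.
J = (1/4)·(8, 7) + (3/4)·(0, 0) = (2, 7/4).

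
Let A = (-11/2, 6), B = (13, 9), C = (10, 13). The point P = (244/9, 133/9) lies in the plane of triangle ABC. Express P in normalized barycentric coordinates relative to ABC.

Signed area of the reference triangle: [ABC] = ½·((-11/2)·(9−13) + 13·(13−6) + 10·(6−9)) = ½·(22 + 91 − 30) = 83/2.
[PBC] = ½·((244/9)·(9−13) + 13·(13−(133/9)) + 10·(133/9−9)) = ½·(-976/9 − 208/9 + 520/9) = -332/9, so the A-coordinate is (-332/9)/(83/2) = -8/9.
[APC] = ½·((-11/2)·(133/9−13) + (244/9)·(13−6) + 10·(6−(133/9))) = ½·(-88/9 + 1708/9 − 790/9) = 415/9, so the B-coordinate is 10/9.
[ABP] = ½·((-11/2)·(9−(133/9)) + 13·(133/9−6) + (244/9)·(6−9)) = ½·(286/9 + 1027/9 − 244/3) = 581/18, so the C-coordinate is 7/9.
Check: -8/9 + 10/9 + 7/9 = 1.

(-8/9, 10/9, 7/9)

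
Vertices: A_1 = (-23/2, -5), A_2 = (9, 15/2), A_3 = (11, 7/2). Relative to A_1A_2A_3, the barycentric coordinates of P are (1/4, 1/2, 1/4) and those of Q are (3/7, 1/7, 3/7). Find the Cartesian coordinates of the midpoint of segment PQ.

(305/112, 213/112)

Barycentric coordinates of the midpoint are the average: (19/56, 9/28, 19/56).
Converting: (19/56)·A_1 + (9/28)·A_2 + (19/56)·A_3 = (305/112, 213/112).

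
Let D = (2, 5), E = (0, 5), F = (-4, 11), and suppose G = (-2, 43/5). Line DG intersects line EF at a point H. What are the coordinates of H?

Barycentric coordinates of G with respect to DEF: (1/5, 1/5, 3/5).
On side EF the D-coordinate is zero; dropping G's D-weight 1/5 and renormalizing the remaining 1/5 : 3/5 gives weights 1/4, 3/4 on E, F.
H = (1/4)·(0, 5) + (3/4)·(-4, 11) = (-3, 19/2).

(-3, 19/2)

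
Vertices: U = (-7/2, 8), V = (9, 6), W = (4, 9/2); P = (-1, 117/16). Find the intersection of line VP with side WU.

Barycentric coordinates of P with respect to UVW: (3/4, 1/8, 1/8).
On side WU the V-coordinate is zero; dropping P's V-weight 1/8 and renormalizing the remaining 1/8 : 3/4 gives weights 1/7, 6/7 on W, U.
Q = (1/7)·(4, 9/2) + (6/7)·(-7/2, 8) = (-17/7, 15/2).

(-17/7, 15/2)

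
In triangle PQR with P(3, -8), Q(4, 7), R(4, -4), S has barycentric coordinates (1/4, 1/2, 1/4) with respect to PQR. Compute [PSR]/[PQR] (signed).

1/2

The signed ratio [PSR]/[PQR] equals the barycentric coordinate of S at vertex Q, which is 1/2.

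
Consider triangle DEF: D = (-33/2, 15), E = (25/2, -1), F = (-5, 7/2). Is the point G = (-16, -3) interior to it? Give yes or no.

no

Barycentric coordinates of G: (-653/598, -35/26, 1028/299).
The three coordinates are negative, negative, positive; a point is interior exactly when all three are positive.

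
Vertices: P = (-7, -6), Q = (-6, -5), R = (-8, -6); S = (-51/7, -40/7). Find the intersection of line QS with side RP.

Barycentric coordinates of S with respect to PQR: (1/7, 2/7, 4/7).
On side RP the Q-coordinate is zero; dropping S's Q-weight 2/7 and renormalizing the remaining 4/7 : 1/7 gives weights 4/5, 1/5 on R, P.
T = (4/5)·(-8, -6) + (1/5)·(-7, -6) = (-39/5, -6).

(-39/5, -6)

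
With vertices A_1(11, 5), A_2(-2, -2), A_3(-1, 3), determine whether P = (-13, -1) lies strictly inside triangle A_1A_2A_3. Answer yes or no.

no

Barycentric coordinates of P: (-28/29, 12/29, 45/29).
The three coordinates are negative, positive, positive; a point is interior exactly when all three are positive.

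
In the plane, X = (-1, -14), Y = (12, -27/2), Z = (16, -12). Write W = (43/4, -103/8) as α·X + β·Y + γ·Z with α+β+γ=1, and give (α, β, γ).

(1/4, 1/4, 1/2)

Signed area of the reference triangle: [XYZ] = ½·((-1)·(-27/2−(-12)) + 12·(-12−(-14)) + 16·(-14−(-27/2))) = ½·(3/2 + 24 − 8) = 35/4.
[WYZ] = ½·((43/4)·(-27/2−(-12)) + 12·(-12−(-103/8)) + 16·(-103/8−(-27/2))) = ½·(-129/8 + 21/2 + 10) = 35/16, so the X-coordinate is (35/16)/(35/4) = 1/4.
[XWZ] = ½·((-1)·(-103/8−(-12)) + (43/4)·(-12−(-14)) + 16·(-14−(-103/8))) = ½·(7/8 + 43/2 − 18) = 35/16, so the Y-coordinate is 1/4.
[XYW] = ½·((-1)·(-27/2−(-103/8)) + 12·(-103/8−(-14)) + (43/4)·(-14−(-27/2))) = ½·(5/8 + 27/2 − 43/8) = 35/8, so the Z-coordinate is 1/2.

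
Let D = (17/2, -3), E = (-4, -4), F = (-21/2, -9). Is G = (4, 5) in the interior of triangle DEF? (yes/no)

Barycentric coordinates of G: (-37/112, 179/56, -209/112).
The three coordinates are negative, positive, negative; a point is interior exactly when all three are positive.

no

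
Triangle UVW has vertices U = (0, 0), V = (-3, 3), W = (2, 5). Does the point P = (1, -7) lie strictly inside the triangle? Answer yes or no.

Barycentric coordinates of P: (58/21, -19/21, -6/7).
The three coordinates are positive, negative, negative; a point is interior exactly when all three are positive.

no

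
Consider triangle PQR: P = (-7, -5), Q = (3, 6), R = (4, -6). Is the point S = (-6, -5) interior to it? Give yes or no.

Barycentric coordinates of S: (119/131, 1/131, 11/131).
The three coordinates are positive, positive, positive; a point is interior exactly when all three are positive.

yes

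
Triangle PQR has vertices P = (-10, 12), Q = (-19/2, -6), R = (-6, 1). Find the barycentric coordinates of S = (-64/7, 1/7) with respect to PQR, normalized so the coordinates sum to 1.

Signed area of the reference triangle: [PQR] = ½·((-10)·(-6−1) + (-19/2)·(1−12) + (-6)·(12−(-6))) = ½·(70 + 209/2 − 108) = 133/4.
[SQR] = ½·((-64/7)·(-6−1) + (-19/2)·(1−(1/7)) + (-6)·(1/7−(-6))) = ½·(64 − 57/7 − 258/7) = 19/2, so the P-coordinate is (19/2)/(133/4) = 2/7.
[PSR] = ½·((-10)·(1/7−1) + (-64/7)·(1−12) + (-6)·(12−(1/7))) = ½·(60/7 + 704/7 − 498/7) = 19, so the Q-coordinate is 4/7.
[PQS] = ½·((-10)·(-6−(1/7)) + (-19/2)·(1/7−12) + (-64/7)·(12−(-6))) = ½·(430/7 + 1577/14 − 1152/7) = 19/4, so the R-coordinate is 1/7.
Check: 2/7 + 4/7 + 1/7 = 1.

(2/7, 4/7, 1/7)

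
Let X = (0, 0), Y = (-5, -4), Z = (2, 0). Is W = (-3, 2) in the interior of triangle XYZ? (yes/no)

no

Barycentric coordinates of W: (17/4, -1/2, -11/4).
The three coordinates are positive, negative, negative; a point is interior exactly when all three are positive.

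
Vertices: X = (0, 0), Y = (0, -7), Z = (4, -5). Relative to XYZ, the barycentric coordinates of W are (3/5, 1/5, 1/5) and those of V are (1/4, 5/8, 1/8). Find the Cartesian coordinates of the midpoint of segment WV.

(13/20, -37/10)

Barycentric coordinates of the midpoint are the average: (17/40, 33/80, 13/80).
Converting: (17/40)·X + (33/80)·Y + (13/80)·Z = (13/20, -37/10).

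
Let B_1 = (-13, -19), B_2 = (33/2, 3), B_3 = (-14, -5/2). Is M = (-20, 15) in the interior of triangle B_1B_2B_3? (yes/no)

Barycentric coordinates of M: (-2267/2035, -326/2035, 4628/2035).
The three coordinates are negative, negative, positive; a point is interior exactly when all three are positive.

no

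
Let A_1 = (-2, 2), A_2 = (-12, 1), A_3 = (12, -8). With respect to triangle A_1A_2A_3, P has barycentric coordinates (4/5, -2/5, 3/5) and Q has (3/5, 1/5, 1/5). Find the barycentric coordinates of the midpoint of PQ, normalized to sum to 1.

(7/10, -1/10, 2/5)

Since both coordinate triples sum to 1, the midpoint's barycentrics are the componentwise average.
(4/5+3/5)/2 = 7/10; similarly -1/10 and 2/5.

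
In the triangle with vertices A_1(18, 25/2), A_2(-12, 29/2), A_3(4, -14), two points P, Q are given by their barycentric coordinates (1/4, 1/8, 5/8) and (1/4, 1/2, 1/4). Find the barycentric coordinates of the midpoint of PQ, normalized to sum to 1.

(1/4, 5/16, 7/16)

Since both coordinate triples sum to 1, the midpoint's barycentrics are the componentwise average.
(1/4+1/4)/2 = 1/4; similarly 5/16 and 7/16.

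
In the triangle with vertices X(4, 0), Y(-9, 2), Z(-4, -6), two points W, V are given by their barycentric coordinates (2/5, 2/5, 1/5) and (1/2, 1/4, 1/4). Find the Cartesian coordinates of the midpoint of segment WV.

Barycentric coordinates of the midpoint are the average: (9/20, 13/40, 9/40).
Converting: (9/20)·X + (13/40)·Y + (9/40)·Z = (-81/40, -7/10).

(-81/40, -7/10)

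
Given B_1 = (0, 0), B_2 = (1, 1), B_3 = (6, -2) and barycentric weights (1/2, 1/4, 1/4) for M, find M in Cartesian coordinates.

M = (1/2)·B_1 + (1/4)·B_2 + (1/4)·B_3.
x-coordinate: (1/2)·0 + (1/4)·1 + (1/4)·6 = 7/4.
y-coordinate: (1/2)·0 + (1/4)·1 + (1/4)·(-2) = -1/4.

(7/4, -1/4)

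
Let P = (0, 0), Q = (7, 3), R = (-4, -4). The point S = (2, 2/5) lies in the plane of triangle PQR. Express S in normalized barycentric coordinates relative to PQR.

(2/5, 2/5, 1/5)

Signed area of the reference triangle: [PQR] = ½·(0·(3−(-4)) + 7·(-4−0) + (-4)·(0−3)) = ½·(0 − 28 + 12) = -8.
[SQR] = ½·(2·(3−(-4)) + 7·(-4−(2/5)) + (-4)·(2/5−3)) = ½·(14 − 154/5 + 52/5) = -16/5, so the P-coordinate is (-16/5)/(-8) = 2/5.
[PSR] = ½·(0·(2/5−(-4)) + 2·(-4−0) + (-4)·(0−(2/5))) = ½·(0 − 8 + 8/5) = -16/5, so the Q-coordinate is 2/5.
[PQS] = ½·(0·(3−(2/5)) + 7·(2/5−0) + 2·(0−3)) = ½·(0 + 14/5 − 6) = -8/5, so the R-coordinate is 1/5.
Check: 2/5 + 2/5 + 1/5 = 1.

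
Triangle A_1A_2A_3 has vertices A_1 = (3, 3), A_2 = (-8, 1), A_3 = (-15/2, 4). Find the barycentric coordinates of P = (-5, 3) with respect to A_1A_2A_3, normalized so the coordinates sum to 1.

Signed area of the reference triangle: [A_1A_2A_3] = ½·(3·(1−4) + (-8)·(4−3) + (-15/2)·(3−1)) = ½·(-9 − 8 − 15) = -16.
[PA_2A_3] = ½·((-5)·(1−4) + (-8)·(4−3) + (-15/2)·(3−1)) = ½·(15 − 8 − 15) = -4, so the A_1-coordinate is (-4)/(-16) = 1/4.
[A_1PA_3] = ½·(3·(3−4) + (-5)·(4−3) + (-15/2)·(3−3)) = ½·(-3 − 5 + 0) = -4, so the A_2-coordinate is 1/4.
[A_1A_2P] = ½·(3·(1−3) + (-8)·(3−3) + (-5)·(3−1)) = ½·(-6 + 0 − 10) = -8, so the A_3-coordinate is 1/2.
Check: 1/4 + 1/4 + 1/2 = 1.

(1/4, 1/4, 1/2)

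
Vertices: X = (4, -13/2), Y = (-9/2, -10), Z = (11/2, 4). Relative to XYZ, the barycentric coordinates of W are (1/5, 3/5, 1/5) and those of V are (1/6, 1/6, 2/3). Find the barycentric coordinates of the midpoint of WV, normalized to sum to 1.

Since both coordinate triples sum to 1, the midpoint's barycentrics are the componentwise average.
(1/5+1/6)/2 = 11/60; similarly 23/60 and 13/30.

(11/60, 23/60, 13/30)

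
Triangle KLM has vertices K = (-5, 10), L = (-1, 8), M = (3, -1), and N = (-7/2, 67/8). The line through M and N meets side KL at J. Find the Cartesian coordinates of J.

(-31/7, 68/7)

Barycentric coordinates of N with respect to KLM: (3/4, 1/8, 1/8).
On side KL the M-coordinate is zero; dropping N's M-weight 1/8 and renormalizing the remaining 3/4 : 1/8 gives weights 6/7, 1/7 on K, L.
J = (6/7)·(-5, 10) + (1/7)·(-1, 8) = (-31/7, 68/7).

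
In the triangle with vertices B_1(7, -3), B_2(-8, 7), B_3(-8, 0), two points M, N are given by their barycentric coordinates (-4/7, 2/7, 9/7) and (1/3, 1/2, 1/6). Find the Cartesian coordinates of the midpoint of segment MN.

(-137/14, 87/28)

Barycentric coordinates of the midpoint are the average: (-5/42, 11/28, 61/84).
Converting: (-5/42)·B_1 + (11/28)·B_2 + (61/84)·B_3 = (-137/14, 87/28).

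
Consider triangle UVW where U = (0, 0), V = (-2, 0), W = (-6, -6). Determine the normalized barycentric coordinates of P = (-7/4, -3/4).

Signed area of the reference triangle: [UVW] = ½·(0·(0−(-6)) + (-2)·(-6−0) + (-6)·(0−0)) = ½·(0 + 12 + 0) = 6.
[PVW] = ½·((-7/4)·(0−(-6)) + (-2)·(-6−(-3/4)) + (-6)·(-3/4−0)) = ½·(-21/2 + 21/2 + 9/2) = 9/4, so the U-coordinate is (9/4)/6 = 3/8.
[UPW] = ½·(0·(-3/4−(-6)) + (-7/4)·(-6−0) + (-6)·(0−(-3/4))) = ½·(0 + 21/2 − 9/2) = 3, so the V-coordinate is 1/2.
[UVP] = ½·(0·(0−(-3/4)) + (-2)·(-3/4−0) + (-7/4)·(0−0)) = ½·(0 + 3/2 + 0) = 3/4, so the W-coordinate is 1/8.
Check: 3/8 + 1/2 + 1/8 = 1.

(3/8, 1/2, 1/8)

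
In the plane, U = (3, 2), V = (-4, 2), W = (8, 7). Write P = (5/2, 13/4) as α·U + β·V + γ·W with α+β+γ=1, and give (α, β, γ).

Signed area of the reference triangle: [UVW] = ½·(3·(2−7) + (-4)·(7−2) + 8·(2−2)) = ½·(-15 − 20 + 0) = -35/2.
[PVW] = ½·((5/2)·(2−7) + (-4)·(7−(13/4)) + 8·(13/4−2)) = ½·(-25/2 − 15 + 10) = -35/4, so the U-coordinate is (-35/4)/(-35/2) = 1/2.
[UPW] = ½·(3·(13/4−7) + (5/2)·(7−2) + 8·(2−(13/4))) = ½·(-45/4 + 25/2 − 10) = -35/8, so the V-coordinate is 1/4.
[UVP] = ½·(3·(2−(13/4)) + (-4)·(13/4−2) + (5/2)·(2−2)) = ½·(-15/4 − 5 + 0) = -35/8, so the W-coordinate is 1/4.

(1/2, 1/4, 1/4)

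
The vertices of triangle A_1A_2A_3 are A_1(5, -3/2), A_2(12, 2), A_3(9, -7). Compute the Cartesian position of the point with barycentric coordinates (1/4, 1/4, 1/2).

P = (1/4)·A_1 + (1/4)·A_2 + (1/2)·A_3.
x-coordinate: (1/4)·5 + (1/4)·12 + (1/2)·9 = 35/4.
y-coordinate: (1/4)·(-3/2) + (1/4)·2 + (1/2)·(-7) = -27/8.

(35/4, -27/8)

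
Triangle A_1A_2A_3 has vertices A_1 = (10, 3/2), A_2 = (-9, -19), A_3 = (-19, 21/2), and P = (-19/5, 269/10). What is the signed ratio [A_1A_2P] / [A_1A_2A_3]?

1

[A_1A_2A_3] = ½·(10·(-19−(21/2)) + (-9)·(21/2−(3/2)) + (-19)·(3/2−(-19))) = ½·(-295 − 81 − 779/2) = -1531/4.
[A_1A_2P] = ½·(10·(-19−(269/10)) + (-9)·(269/10−(3/2)) + (-19/5)·(3/2−(-19))) = ½·(-459 − 1143/5 − 779/10) = -1531/4, so the ratio is (-1531/4)/(-1531/4) = 1.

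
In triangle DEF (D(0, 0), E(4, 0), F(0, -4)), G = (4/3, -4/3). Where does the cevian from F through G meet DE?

Barycentric coordinates of G with respect to DEF: (1/3, 1/3, 1/3).
On side DE the F-coordinate is zero; dropping G's F-weight 1/3 and renormalizing the remaining 1/3 : 1/3 gives weights 1/2, 1/2 on D, E.
H = (1/2)·(0, 0) + (1/2)·(4, 0) = (2, 0).

(2, 0)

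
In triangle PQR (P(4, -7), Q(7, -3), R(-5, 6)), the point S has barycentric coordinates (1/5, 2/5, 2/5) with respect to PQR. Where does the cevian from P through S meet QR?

(1, 3/2)

Line PS meets QR where the P-coordinate vanishes; zeroing S's P-weight and renormalizing leaves Q, R-weights 2/5 : 2/5 → (1/2, 1/2).
So T = (1/2)·Q + (1/2)·R = (1, 3/2).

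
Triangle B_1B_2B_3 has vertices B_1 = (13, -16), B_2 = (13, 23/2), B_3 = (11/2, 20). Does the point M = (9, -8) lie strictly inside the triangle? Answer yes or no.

no

Barycentric coordinates of M: (721/825, -112/275, 8/15).
The three coordinates are positive, negative, positive; a point is interior exactly when all three are positive.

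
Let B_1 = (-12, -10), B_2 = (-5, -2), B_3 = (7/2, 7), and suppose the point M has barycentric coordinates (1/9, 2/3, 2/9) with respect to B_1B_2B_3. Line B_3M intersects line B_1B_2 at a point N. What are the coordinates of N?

(-6, -22/7)

Line B_3M meets B_1B_2 where the B_3-coordinate vanishes; zeroing M's B_3-weight and renormalizing leaves B_1, B_2-weights 1/9 : 2/3 → (1/7, 6/7).
So N = (1/7)·B_1 + (6/7)·B_2 = (-6, -22/7).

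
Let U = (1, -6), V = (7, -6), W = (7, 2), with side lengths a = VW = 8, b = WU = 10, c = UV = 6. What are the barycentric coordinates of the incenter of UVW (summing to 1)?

The incenter has barycentric coordinates proportional to the opposite side lengths: (8 : 10 : 6).
Normalizing by 8+10+6 = 24 gives (1/3, 5/12, 1/4).

(1/3, 5/12, 1/4)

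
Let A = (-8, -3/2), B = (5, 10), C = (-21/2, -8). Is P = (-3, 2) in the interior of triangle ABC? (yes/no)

yes

Barycentric coordinates of P: (80/223, 95/223, 48/223).
The three coordinates are positive, positive, positive; a point is interior exactly when all three are positive.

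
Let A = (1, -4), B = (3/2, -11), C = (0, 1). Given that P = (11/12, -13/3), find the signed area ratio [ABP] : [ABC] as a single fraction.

1/6

[ABC] = ½·(1·(-11−1) + (3/2)·(1−(-4)) + 0·(-4−(-11))) = ½·(-12 + 15/2 + 0) = -9/4.
[ABP] = ½·(1·(-11−(-13/3)) + (3/2)·(-13/3−(-4)) + (11/12)·(-4−(-11))) = ½·(-20/3 − 1/2 + 77/12) = -3/8, so the ratio is (-3/8)/(-9/4) = 1/6.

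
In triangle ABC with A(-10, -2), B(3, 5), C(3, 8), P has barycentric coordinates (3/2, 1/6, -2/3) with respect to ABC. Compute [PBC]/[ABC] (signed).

The signed ratio [PBC]/[ABC] equals the barycentric coordinate of P at vertex A, which is 3/2.

3/2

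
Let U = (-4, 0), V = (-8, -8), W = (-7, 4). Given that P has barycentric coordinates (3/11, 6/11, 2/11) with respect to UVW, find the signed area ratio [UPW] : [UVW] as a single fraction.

6/11

The signed ratio [UPW]/[UVW] equals the barycentric coordinate of P at vertex V, which is 6/11.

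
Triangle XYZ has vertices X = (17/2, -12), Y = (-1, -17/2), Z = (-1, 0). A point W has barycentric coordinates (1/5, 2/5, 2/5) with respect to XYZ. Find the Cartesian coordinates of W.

W = (1/5)·X + (2/5)·Y + (2/5)·Z.
x-coordinate: (1/5)·(17/2) + (2/5)·(-1) + (2/5)·(-1) = 9/10.
y-coordinate: (1/5)·(-12) + (2/5)·(-17/2) + (2/5)·0 = -29/5.

(9/10, -29/5)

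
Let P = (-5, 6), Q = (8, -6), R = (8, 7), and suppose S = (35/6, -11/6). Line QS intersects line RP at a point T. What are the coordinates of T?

(3/2, 13/2)

Barycentric coordinates of S with respect to PQR: (1/6, 2/3, 1/6).
On side RP the Q-coordinate is zero; dropping S's Q-weight 2/3 and renormalizing the remaining 1/6 : 1/6 gives weights 1/2, 1/2 on R, P.
T = (1/2)·(8, 7) + (1/2)·(-5, 6) = (3/2, 13/2).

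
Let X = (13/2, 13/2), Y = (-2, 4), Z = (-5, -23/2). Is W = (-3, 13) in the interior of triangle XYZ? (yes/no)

Barycentric coordinates of W: (-170/497, 983/497, -316/497).
The three coordinates are negative, positive, negative; a point is interior exactly when all three are positive.

no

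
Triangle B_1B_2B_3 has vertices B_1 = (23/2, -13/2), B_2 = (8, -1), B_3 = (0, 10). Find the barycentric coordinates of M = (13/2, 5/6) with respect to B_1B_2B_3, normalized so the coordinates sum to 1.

(1/3, 1/3, 1/3)

Signed area of the reference triangle: [B_1B_2B_3] = ½·((23/2)·(-1−10) + 8·(10−(-13/2)) + 0·(-13/2−(-1))) = ½·(-253/2 + 132 + 0) = 11/4.
[MB_2B_3] = ½·((13/2)·(-1−10) + 8·(10−(5/6)) + 0·(5/6−(-1))) = ½·(-143/2 + 220/3 + 0) = 11/12, so the B_1-coordinate is (11/12)/(11/4) = 1/3.
[B_1MB_3] = ½·((23/2)·(5/6−10) + (13/2)·(10−(-13/2)) + 0·(-13/2−(5/6))) = ½·(-1265/12 + 429/4 + 0) = 11/12, so the B_2-coordinate is 1/3.
[B_1B_2M] = ½·((23/2)·(-1−(5/6)) + 8·(5/6−(-13/2)) + (13/2)·(-13/2−(-1))) = ½·(-253/12 + 176/3 − 143/4) = 11/12, so the B_3-coordinate is 1/3.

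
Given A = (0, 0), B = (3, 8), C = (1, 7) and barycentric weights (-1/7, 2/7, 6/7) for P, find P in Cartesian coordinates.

(12/7, 58/7)

P = (-1/7)·A + (2/7)·B + (6/7)·C.
x-coordinate: (-1/7)·0 + (2/7)·3 + (6/7)·1 = 12/7.
y-coordinate: (-1/7)·0 + (2/7)·8 + (6/7)·7 = 58/7.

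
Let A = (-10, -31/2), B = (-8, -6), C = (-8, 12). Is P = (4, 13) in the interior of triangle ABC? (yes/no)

Barycentric coordinates of P: (-6, 82/9, -19/9).
The three coordinates are negative, positive, negative; a point is interior exactly when all three are positive.

no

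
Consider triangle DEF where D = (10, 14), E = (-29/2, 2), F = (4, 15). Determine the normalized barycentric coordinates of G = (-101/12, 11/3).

(1/2, 5/6, -1/3)

Signed area of the reference triangle: [DEF] = ½·(10·(2−15) + (-29/2)·(15−14) + 4·(14−2)) = ½·(-130 − 29/2 + 48) = -193/4.
[GEF] = ½·((-101/12)·(2−15) + (-29/2)·(15−(11/3)) + 4·(11/3−2)) = ½·(1313/12 − 493/3 + 20/3) = -193/8, so the D-coordinate is (-193/8)/(-193/4) = 1/2.
[DGF] = ½·(10·(11/3−15) + (-101/12)·(15−14) + 4·(14−(11/3))) = ½·(-340/3 − 101/12 + 124/3) = -965/24, so the E-coordinate is 5/6.
[DEG] = ½·(10·(2−(11/3)) + (-29/2)·(11/3−14) + (-101/12)·(14−2)) = ½·(-50/3 + 899/6 − 101) = 193/12, so the F-coordinate is -1/3.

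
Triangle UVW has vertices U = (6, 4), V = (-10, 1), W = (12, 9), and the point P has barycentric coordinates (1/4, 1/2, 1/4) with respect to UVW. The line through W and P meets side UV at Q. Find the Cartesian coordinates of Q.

(-14/3, 2)

Line WP meets UV where the W-coordinate vanishes; zeroing P's W-weight and renormalizing leaves U, V-weights 1/4 : 1/2 → (1/3, 2/3).
So Q = (1/3)·U + (2/3)·V = (-14/3, 2).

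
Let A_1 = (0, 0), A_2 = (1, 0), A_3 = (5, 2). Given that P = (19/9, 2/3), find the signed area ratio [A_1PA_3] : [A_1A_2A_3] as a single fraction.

[A_1A_2A_3] = ½·(0·(0−2) + 1·(2−0) + 5·(0−0)) = ½·(0 + 2 + 0) = 1.
[A_1PA_3] = ½·(0·(2/3−2) + (19/9)·(2−0) + 5·(0−(2/3))) = ½·(0 + 38/9 − 10/3) = 4/9, so the ratio is (4/9)/1 = 4/9.

4/9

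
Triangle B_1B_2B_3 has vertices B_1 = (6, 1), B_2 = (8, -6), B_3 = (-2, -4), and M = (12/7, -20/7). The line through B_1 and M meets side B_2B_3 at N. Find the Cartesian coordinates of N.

(0, -22/5)

Barycentric coordinates of M with respect to B_1B_2B_3: (2/7, 1/7, 4/7).
On side B_2B_3 the B_1-coordinate is zero; dropping M's B_1-weight 2/7 and renormalizing the remaining 1/7 : 4/7 gives weights 1/5, 4/5 on B_2, B_3.
N = (1/5)·(8, -6) + (4/5)·(-2, -4) = (0, -22/5).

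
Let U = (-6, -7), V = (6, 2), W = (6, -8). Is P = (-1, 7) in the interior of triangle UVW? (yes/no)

Barycentric coordinates of P: (7/12, 173/120, -41/40).
The three coordinates are positive, positive, negative; a point is interior exactly when all three are positive.

no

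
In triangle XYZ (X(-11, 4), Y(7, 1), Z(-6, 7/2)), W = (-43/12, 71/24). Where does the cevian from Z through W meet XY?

Barycentric coordinates of W with respect to XYZ: (1/6, 1/4, 7/12).
On side XY the Z-coordinate is zero; dropping W's Z-weight 7/12 and renormalizing the remaining 1/6 : 1/4 gives weights 2/5, 3/5 on X, Y.
V = (2/5)·(-11, 4) + (3/5)·(7, 1) = (-1/5, 11/5).

(-1/5, 11/5)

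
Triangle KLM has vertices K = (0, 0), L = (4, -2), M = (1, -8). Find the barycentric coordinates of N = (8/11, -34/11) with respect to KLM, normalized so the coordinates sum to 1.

(6/11, 1/11, 4/11)

Signed area of the reference triangle: [KLM] = ½·(0·(-2−(-8)) + 4·(-8−0) + 1·(0−(-2))) = ½·(0 − 32 + 2) = -15.
[NLM] = ½·((8/11)·(-2−(-8)) + 4·(-8−(-34/11)) + 1·(-34/11−(-2))) = ½·(48/11 − 216/11 − 12/11) = -90/11, so the K-coordinate is (-90/11)/(-15) = 6/11.
[KNM] = ½·(0·(-34/11−(-8)) + (8/11)·(-8−0) + 1·(0−(-34/11))) = ½·(0 − 64/11 + 34/11) = -15/11, so the L-coordinate is 1/11.
[KLN] = ½·(0·(-2−(-34/11)) + 4·(-34/11−0) + (8/11)·(0−(-2))) = ½·(0 − 136/11 + 16/11) = -60/11, so the M-coordinate is 4/11.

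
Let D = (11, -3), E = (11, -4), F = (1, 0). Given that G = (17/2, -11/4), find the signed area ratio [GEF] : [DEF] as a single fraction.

[DEF] = ½·(11·(-4−0) + 11·(0−(-3)) + 1·(-3−(-4))) = ½·(-44 + 33 + 1) = -5.
[GEF] = ½·((17/2)·(-4−0) + 11·(0−(-11/4)) + 1·(-11/4−(-4))) = ½·(-34 + 121/4 + 5/4) = -5/4, so the ratio is (-5/4)/(-5) = 1/4.

1/4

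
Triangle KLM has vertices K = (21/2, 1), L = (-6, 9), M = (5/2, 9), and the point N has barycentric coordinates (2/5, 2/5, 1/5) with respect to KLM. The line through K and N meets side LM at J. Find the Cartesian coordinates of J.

(-19/6, 9)

Line KN meets LM where the K-coordinate vanishes; zeroing N's K-weight and renormalizing leaves L, M-weights 2/5 : 1/5 → (2/3, 1/3).
So J = (2/3)·L + (1/3)·M = (-19/6, 9).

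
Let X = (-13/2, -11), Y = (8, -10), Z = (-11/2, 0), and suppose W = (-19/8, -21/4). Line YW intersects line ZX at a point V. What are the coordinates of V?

Barycentric coordinates of W with respect to XYZ: (1/4, 1/4, 1/2).
On side ZX the Y-coordinate is zero; dropping W's Y-weight 1/4 and renormalizing the remaining 1/2 : 1/4 gives weights 2/3, 1/3 on Z, X.
V = (2/3)·(-11/2, 0) + (1/3)·(-13/2, -11) = (-35/6, -11/3).

(-35/6, -11/3)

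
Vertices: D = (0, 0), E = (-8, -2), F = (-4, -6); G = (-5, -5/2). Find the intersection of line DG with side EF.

(-20/3, -10/3)

Barycentric coordinates of G with respect to DEF: (1/4, 1/2, 1/4).
On side EF the D-coordinate is zero; dropping G's D-weight 1/4 and renormalizing the remaining 1/2 : 1/4 gives weights 2/3, 1/3 on E, F.
H = (2/3)·(-8, -2) + (1/3)·(-4, -6) = (-20/3, -10/3).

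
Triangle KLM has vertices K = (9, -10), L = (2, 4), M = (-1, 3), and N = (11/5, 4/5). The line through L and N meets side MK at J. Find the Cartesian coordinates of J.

(7/3, -4/3)

Barycentric coordinates of N with respect to KLM: (1/5, 2/5, 2/5).
On side MK the L-coordinate is zero; dropping N's L-weight 2/5 and renormalizing the remaining 2/5 : 1/5 gives weights 2/3, 1/3 on M, K.
J = (2/3)·(-1, 3) + (1/3)·(9, -10) = (7/3, -4/3).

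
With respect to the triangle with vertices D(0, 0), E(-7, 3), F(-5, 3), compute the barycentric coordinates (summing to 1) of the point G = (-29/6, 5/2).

Signed area of the reference triangle: [DEF] = ½·(0·(3−3) + (-7)·(3−0) + (-5)·(0−3)) = ½·(0 − 21 + 15) = -3.
[GEF] = ½·((-29/6)·(3−3) + (-7)·(3−(5/2)) + (-5)·(5/2−3)) = ½·(0 − 7/2 + 5/2) = -1/2, so the D-coordinate is (-1/2)/(-3) = 1/6.
[DGF] = ½·(0·(5/2−3) + (-29/6)·(3−0) + (-5)·(0−(5/2))) = ½·(0 − 29/2 + 25/2) = -1, so the E-coordinate is 1/3.
[DEG] = ½·(0·(3−(5/2)) + (-7)·(5/2−0) + (-29/6)·(0−3)) = ½·(0 − 35/2 + 29/2) = -3/2, so the F-coordinate is 1/2.
Check: 1/6 + 1/3 + 1/2 = 1.

(1/6, 1/3, 1/2)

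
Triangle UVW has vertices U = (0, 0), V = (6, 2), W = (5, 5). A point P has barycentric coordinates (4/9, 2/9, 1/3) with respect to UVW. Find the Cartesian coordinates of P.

(3, 19/9)

P = (4/9)·U + (2/9)·V + (1/3)·W.
x-coordinate: (4/9)·0 + (2/9)·6 + (1/3)·5 = 3.
y-coordinate: (4/9)·0 + (2/9)·2 + (1/3)·5 = 19/9.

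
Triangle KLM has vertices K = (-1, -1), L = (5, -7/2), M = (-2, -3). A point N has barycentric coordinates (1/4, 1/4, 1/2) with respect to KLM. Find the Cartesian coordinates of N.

N = (1/4)·K + (1/4)·L + (1/2)·M.
x-coordinate: (1/4)·(-1) + (1/4)·5 + (1/2)·(-2) = 0.
y-coordinate: (1/4)·(-1) + (1/4)·(-7/2) + (1/2)·(-3) = -21/8.

(0, -21/8)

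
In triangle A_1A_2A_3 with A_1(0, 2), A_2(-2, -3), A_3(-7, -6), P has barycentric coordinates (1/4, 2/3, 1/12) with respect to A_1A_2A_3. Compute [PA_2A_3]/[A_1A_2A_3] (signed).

1/4

The signed ratio [PA_2A_3]/[A_1A_2A_3] equals the barycentric coordinate of P at vertex A_1, which is 1/4.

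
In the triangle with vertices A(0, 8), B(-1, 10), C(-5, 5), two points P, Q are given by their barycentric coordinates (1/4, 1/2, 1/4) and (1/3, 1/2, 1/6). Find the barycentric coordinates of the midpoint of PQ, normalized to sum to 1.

Since both coordinate triples sum to 1, the midpoint's barycentrics are the componentwise average.
(1/4+1/3)/2 = 7/24; similarly 1/2 and 5/24.

(7/24, 1/2, 5/24)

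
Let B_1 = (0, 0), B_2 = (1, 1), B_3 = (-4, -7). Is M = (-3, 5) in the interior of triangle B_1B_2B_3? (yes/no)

Barycentric coordinates of M: (52/3, -41/3, -8/3).
The three coordinates are positive, negative, negative; a point is interior exactly when all three are positive.

no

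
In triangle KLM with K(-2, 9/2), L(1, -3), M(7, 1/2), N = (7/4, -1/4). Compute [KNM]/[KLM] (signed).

[KLM] = ½·((-2)·(-3−(1/2)) + 1·(1/2−(9/2)) + 7·(9/2−(-3))) = ½·(7 − 4 + 105/2) = 111/4.
[KNM] = ½·((-2)·(-1/4−(1/2)) + (7/4)·(1/2−(9/2)) + 7·(9/2−(-1/4))) = ½·(3/2 − 7 + 133/4) = 111/8, so the ratio is (111/8)/(111/4) = 1/2.

1/2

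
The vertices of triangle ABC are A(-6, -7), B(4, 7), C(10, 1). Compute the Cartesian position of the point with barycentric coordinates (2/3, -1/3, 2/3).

(4/3, -19/3)

P = (2/3)·A + (-1/3)·B + (2/3)·C.
x-coordinate: (2/3)·(-6) + (-1/3)·4 + (2/3)·10 = 4/3.
y-coordinate: (2/3)·(-7) + (-1/3)·7 + (2/3)·1 = -19/3.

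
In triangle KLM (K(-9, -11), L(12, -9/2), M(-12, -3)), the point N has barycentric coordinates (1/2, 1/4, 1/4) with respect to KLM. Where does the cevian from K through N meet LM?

(0, -15/4)

Line KN meets LM where the K-coordinate vanishes; zeroing N's K-weight and renormalizing leaves L, M-weights 1/4 : 1/4 → (1/2, 1/2).
So J = (1/2)·L + (1/2)·M = (0, -15/4).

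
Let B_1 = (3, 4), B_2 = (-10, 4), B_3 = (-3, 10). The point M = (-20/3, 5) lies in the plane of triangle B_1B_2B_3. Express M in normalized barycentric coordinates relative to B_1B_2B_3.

Signed area of the reference triangle: [B_1B_2B_3] = ½·(3·(4−10) + (-10)·(10−4) + (-3)·(4−4)) = ½·(-18 − 60 + 0) = -39.
[MB_2B_3] = ½·((-20/3)·(4−10) + (-10)·(10−5) + (-3)·(5−4)) = ½·(40 − 50 − 3) = -13/2, so the B_1-coordinate is (-13/2)/(-39) = 1/6.
[B_1MB_3] = ½·(3·(5−10) + (-20/3)·(10−4) + (-3)·(4−5)) = ½·(-15 − 40 + 3) = -26, so the B_2-coordinate is 2/3.
[B_1B_2M] = ½·(3·(4−5) + (-10)·(5−4) + (-20/3)·(4−4)) = ½·(-3 − 10 + 0) = -13/2, so the B_3-coordinate is 1/6.
Check: 1/6 + 2/3 + 1/6 = 1.

(1/6, 2/3, 1/6)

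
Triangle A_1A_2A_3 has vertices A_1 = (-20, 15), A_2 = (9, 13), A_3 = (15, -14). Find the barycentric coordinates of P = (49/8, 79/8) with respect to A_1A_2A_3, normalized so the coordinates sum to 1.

Signed area of the reference triangle: [A_1A_2A_3] = ½·((-20)·(13−(-14)) + 9·(-14−15) + 15·(15−13)) = ½·(-540 − 261 + 30) = -771/2.
[PA_2A_3] = ½·((49/8)·(13−(-14)) + 9·(-14−(79/8)) + 15·(79/8−13)) = ½·(1323/8 − 1719/8 − 375/8) = -771/16, so the A_1-coordinate is (-771/16)/(-771/2) = 1/8.
[A_1PA_3] = ½·((-20)·(79/8−(-14)) + (49/8)·(-14−15) + 15·(15−(79/8))) = ½·(-955/2 − 1421/8 + 615/8) = -2313/8, so the A_2-coordinate is 3/4.
[A_1A_2P] = ½·((-20)·(13−(79/8)) + 9·(79/8−15) + (49/8)·(15−13)) = ½·(-125/2 − 369/8 + 49/4) = -771/16, so the A_3-coordinate is 1/8.
Check: 1/8 + 3/4 + 1/8 = 1.

(1/8, 3/4, 1/8)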